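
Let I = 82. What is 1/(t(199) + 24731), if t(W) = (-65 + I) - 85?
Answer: 1/24663 ≈ 4.0547e-5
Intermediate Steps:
t(W) = -68 (t(W) = (-65 + 82) - 85 = 17 - 85 = -68)
1/(t(199) + 24731) = 1/(-68 + 24731) = 1/24663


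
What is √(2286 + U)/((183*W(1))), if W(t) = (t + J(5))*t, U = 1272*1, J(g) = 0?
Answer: √3558/183 ≈ 0.32595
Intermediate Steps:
U = 1272
W(t) = t² (W(t) = (t + 0)*t = t*t = t²)
√(2286 + U)/((183*W(1))) = √(2286 + 1272)/((183*1²)) = √3558/((183*1)) = √3558/183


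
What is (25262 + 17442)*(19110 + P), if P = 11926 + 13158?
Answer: 1887260576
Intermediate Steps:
P = 25084
(25262 + 17442)*(19110 + P) = (25262 + 17442)*(19110 + 25084) = 42704*44194 = 1887260576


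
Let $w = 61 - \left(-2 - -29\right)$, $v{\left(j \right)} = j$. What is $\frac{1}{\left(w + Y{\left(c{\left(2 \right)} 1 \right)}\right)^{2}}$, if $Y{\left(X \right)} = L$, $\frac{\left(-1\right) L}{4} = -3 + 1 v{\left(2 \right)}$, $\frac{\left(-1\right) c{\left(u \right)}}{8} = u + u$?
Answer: $\frac{1}{1444} \approx 0.00069252$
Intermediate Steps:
$c{\left(u \right)} = - 16 u$ ($c{\left(u \right)} = - 8 \left(u + u\right) = - 8 \cdot 2 u = - 16 u$)
$L = 4$ ($L = - 4 \left(-3 + 1 \cdot 2\right) = - 4 \left(-3 + 2\right) = \left(-4\right) \left(-1\right) = 4$)
$w = 34$ ($w = 61 - \left(-2 + 29\right) = 61 - 27 = 34$)
$Y{\left(X \right)} = 4$
$\frac{1}{\left(w + Y{\left(c{\left(2 \right)} 1 \right)}\right)^{2}} = \frac{1}{\left(34 + 4\right)^{2}} = \frac{1}{38^{2}} = \frac{1}{1444}$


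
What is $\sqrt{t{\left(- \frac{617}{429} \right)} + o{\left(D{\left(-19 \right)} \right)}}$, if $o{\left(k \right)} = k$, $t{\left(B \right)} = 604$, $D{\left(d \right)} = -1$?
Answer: $3 \sqrt{67} \approx 24.556$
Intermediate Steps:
$\sqrt{t{\left(- \frac{617}{429} \right)} + o{\left(D{\left(-19 \right)} \right)}} = \sqrt{604 - 1} = \sqrt{603} = 3 \sqrt{67}$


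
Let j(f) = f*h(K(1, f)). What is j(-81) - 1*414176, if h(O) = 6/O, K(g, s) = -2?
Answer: -413933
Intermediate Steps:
j(f) = -3*f (j(f) = f*(6/(-2)) = f*(6*(-1/2)) = f*(-3) = -3*f)
j(-81) - 1*414176 = -3*(-81) - 1*414176 = 243 - 414176 = -413933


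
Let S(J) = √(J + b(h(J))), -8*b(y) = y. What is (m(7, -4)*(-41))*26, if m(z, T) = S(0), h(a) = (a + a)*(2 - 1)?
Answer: 0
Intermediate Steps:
h(a) = 2*a (h(a) = (2*a)*1 = 2*a)
b(y) = -y/8
S(J) = √3*√J/2 (S(J) = √(J - J/4) = √(3*J/4) = √3*√J/2)
m(z, T) = 0 (m(z, T) = √3*√0/2 = (½)*√3*0 = 0)
(m(7, -4)*(-41))*26 = (0*(-41))*26 = 0*26 = 0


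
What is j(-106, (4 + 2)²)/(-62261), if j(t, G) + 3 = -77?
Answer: 80/62261 ≈ 0.0012849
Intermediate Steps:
j(t, G) = -80 (j(t, G) = -3 - 77 = -80)
j(-106, (4 + 2)²)/(-62261) = -80/(-62261) = -80*(-1/62261) = 80/62261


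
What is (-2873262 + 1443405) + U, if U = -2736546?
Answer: -4166403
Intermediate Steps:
(-2873262 + 1443405) + U = (-2873262 + 1443405) - 2736546 = -1429857 - 2736546 = -4166403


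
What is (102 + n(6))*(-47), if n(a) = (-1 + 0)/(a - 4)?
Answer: -9541/2 ≈ -4770.5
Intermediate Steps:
n(a) = -1/(-4 + a)
(102 + n(6))*(-47) = (102 - 1/(-4 + 6))*(-47) = (102 - 1/2)*(-47) = (203/2)*(-47) = -9541/2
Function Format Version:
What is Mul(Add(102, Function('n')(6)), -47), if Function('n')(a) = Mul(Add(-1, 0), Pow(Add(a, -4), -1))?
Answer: Rational(-9541, 2) ≈ -4770.5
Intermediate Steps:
Function('n')(a) = Mul(-1, Pow(Add(-4, a), -1))
Mul(Add(102, Function('n')(6)), -47) = Mul(Add(102, Mul(-1, Pow(Add(-4, 6), -1))), -47) = Mul(Add(102, Mul(-1, Pow(2, -1))), -47) = Mul(Add(102, Mul(-1, Rational(1, 2))), -47) = Mul(Add(102, Rational(-1, 2)), -47) = Mul(Rational(203, 2), -47) = Rational(-9541, 2)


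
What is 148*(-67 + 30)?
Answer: -5476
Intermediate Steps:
148*(-67 + 30) = 148*(-37) = -5476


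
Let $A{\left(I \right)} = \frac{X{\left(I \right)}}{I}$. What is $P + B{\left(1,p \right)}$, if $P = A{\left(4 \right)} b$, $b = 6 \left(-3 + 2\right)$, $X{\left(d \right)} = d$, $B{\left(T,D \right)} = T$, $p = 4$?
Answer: $-5$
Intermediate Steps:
$A{\left(I \right)} = 1$ ($A{\left(I \right)} = \frac{I}{I} = 1$)
$b = -6$ ($b = 6 \left(-1\right) = -6$)
$P = -6$ ($P = 1 \left(-6\right) = -6$)
$P + B{\left(1,p \right)} = -6 + 1 = -5$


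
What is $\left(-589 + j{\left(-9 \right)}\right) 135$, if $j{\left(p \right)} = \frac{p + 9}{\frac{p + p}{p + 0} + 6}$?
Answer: $-79515$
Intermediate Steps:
$j{\left(p \right)} = \frac{9}{8} + \frac{p}{8}$ ($j{\left(p \right)} = \frac{9 + p}{\frac{2 p}{p} + 6} = \frac{9 + p}{2 + 6} = \frac{9 + p}{8} = \left(9 + p\right) \frac{1}{8} = \frac{9}{8} + \frac{p}{8}$)
$\left(-589 + j{\left(-9 \right)}\right) 135 = \left(-589 + \left(\frac{9}{8} + \frac{1}{8} \left(-9\right)\right)\right) 135 = \left(-589 + \left(\frac{9}{8} - \frac{9}{8}\right)\right) 135 = \left(-589 + 0\right) 135 = \left(-589\right) 135 = -79515$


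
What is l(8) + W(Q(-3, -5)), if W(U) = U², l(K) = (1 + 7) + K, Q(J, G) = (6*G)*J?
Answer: 8116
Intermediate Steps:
Q(J, G) = 6*G*J
l(K) = 8 + K
l(8) + W(Q(-3, -5)) = (8 + 8) + (6*(-5)*(-3))² = 16 + 90² = 16 + 8100 = 8116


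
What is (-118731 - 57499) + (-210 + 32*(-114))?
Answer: -180088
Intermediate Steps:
(-118731 - 57499) + (-210 + 32*(-114)) = -176230 + (-210 - 3648) = -176230 - 3858 = -180088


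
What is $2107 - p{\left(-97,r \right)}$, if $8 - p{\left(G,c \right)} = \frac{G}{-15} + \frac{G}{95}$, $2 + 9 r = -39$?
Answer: $\frac{599767}{285} \approx 2104.4$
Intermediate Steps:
$r = - \frac{41}{9}$ ($r = - \frac{2}{9} + \frac{1}{9} \left(-39\right) = - \frac{2}{9} - \frac{13}{3} = - \frac{41}{9} \approx -4.5556$)
$p{\left(G,c \right)} = 8 + \frac{16 G}{285}$ ($p{\left(G,c \right)} = 8 - \left(\frac{G}{-15} + \frac{G}{95}\right) = 8 - \left(G \left(- \frac{1}{15}\right) + G \frac{1}{95}\right) = 8 - \left(- \frac{G}{15} + \frac{G}{95}\right) = 8 - - \frac{16 G}{285} = 8 + \frac{16 G}{285}$)
$2107 - p{\left(-97,r \right)} = 2107 - \left(8 + \frac{16}{285} \left(-97\right)\right) = 2107 - \left(8 - \frac{1552}{285}\right) = 2107 - \frac{728}{285} = \frac{599767}{285}$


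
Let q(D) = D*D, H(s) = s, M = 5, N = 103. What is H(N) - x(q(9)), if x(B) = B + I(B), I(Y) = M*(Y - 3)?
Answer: -368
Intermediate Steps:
q(D) = D**2
I(Y) = -15 + 5*Y (I(Y) = 5*(Y - 3) = 5*(-3 + Y) = -15 + 5*Y)
x(B) = -15 + 6*B (x(B) = B + (-15 + 5*B) = -15 + 6*B)
H(N) - x(q(9)) = 103 - (-15 + 6*9**2) = 103 - (-15 + 6*81) = 103 - (-15 + 486) = 103 - 1*471 = 103 - 471 = -368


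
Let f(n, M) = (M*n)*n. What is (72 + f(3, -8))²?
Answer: 0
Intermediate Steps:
f(n, M) = M*n²
(72 + f(3, -8))² = (72 - 8*3²)² = (72 - 8*9)² = (72 - 72)² = 0² = 0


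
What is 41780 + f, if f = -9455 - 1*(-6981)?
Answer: 39306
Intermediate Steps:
f = -2474 (f = -9455 + 6981 = -2474)
41780 + f = 41780 - 2474 = 39306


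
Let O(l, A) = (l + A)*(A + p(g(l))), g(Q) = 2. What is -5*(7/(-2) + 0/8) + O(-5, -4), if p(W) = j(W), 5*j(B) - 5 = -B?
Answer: 481/10 ≈ 48.100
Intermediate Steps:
j(B) = 1 - B/5 (j(B) = 1 + (-B)/5 = 1 - B/5)
p(W) = 1 - W/5
O(l, A) = (⅗ + A)*(A + l) (O(l, A) = (l + A)*(A + (1 - ⅕*2)) = (A + l)*(A + (1 - ⅖)) = (A + l)*(A + ⅗) = (A + l)*(⅗ + A) = (⅗ + A)*(A + l))
-5*(7/(-2) + 0/8) + O(-5, -4) = -5*(7/(-2) + 0/8) + ((-4)² + (⅗)*(-4) + (⅗)*(-5) - 4*(-5)) = -5*(7*(-½) + 0*(⅛)) + (16 - 12/5 - 3 + 20) = -5*(-7/2 + 0) + 153/5 = -5*(-7/2) + 153/5 = 35/2 + 153/5 = 481/10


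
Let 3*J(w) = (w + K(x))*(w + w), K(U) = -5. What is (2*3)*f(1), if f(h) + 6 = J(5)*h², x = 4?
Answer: -36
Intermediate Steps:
J(w) = 2*w*(-5 + w)/3 (J(w) = ((w - 5)*(w + w))/3 = ((-5 + w)*(2*w))/3 = (2*w*(-5 + w))/3 = 2*w*(-5 + w)/3)
f(h) = -6 (f(h) = -6 + ((⅔)*5*(-5 + 5))*h² = -6 + ((⅔)*5*0)*h² = -6 + 0*h² = -6 + 0 = -6)
(2*3)*f(1) = (2*3)*(-6) = 6*(-6) = -36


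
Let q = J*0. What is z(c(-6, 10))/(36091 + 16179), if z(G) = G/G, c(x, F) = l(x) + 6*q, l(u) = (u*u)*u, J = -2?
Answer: 1/52270 ≈ 1.9131e-5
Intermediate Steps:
q = 0 (q = -2*0 = 0)
l(u) = u³ (l(u) = u²*u = u³)
c(x, F) = x³ (c(x, F) = x³ + 6*0 = x³ + 0 = x³)
z(G) = 1
z(c(-6, 10))/(36091 + 16179) = 1/(36091 + 16179) = 1/52270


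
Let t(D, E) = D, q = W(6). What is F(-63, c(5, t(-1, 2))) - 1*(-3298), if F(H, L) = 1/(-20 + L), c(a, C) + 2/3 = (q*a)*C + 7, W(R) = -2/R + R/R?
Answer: 56065/17 ≈ 3297.9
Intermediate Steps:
W(R) = 1 - 2/R (W(R) = -2/R + 1 = 1 - 2/R)
q = 2/3 (q = (-2 + 6)/6 = (1/6)*4 = 2/3 ≈ 0.66667)
c(a, C) = 19/3 + 2*C*a/3 (c(a, C) = -2/3 + ((2*a/3)*C + 7) = -2/3 + (2*C*a/3 + 7) = -2/3 + (7 + 2*C*a/3) = 19/3 + 2*C*a/3)
F(-63, c(5, t(-1, 2))) - 1*(-3298) = 1/(-20 + (19/3 + (2/3)*(-1)*5)) - 1*(-3298) = 1/(-20 + (19/3 - 10/3)) + 3298 = 1/(-20 + 3) + 3298 = 1/(-17) + 3298 = -1/17 + 3298 = 56065/17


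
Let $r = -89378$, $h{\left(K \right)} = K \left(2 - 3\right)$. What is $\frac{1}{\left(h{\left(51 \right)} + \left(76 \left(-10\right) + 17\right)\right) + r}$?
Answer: $- \frac{1}{90172} \approx -1.109 \cdot 10^{-5}$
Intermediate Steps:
$h{\left(K \right)} = - K$ ($h{\left(K \right)} = K \left(-1\right) = - K$)
$\frac{1}{\left(h{\left(51 \right)} + \left(76 \left(-10\right) + 17\right)\right) + r} = \frac{1}{\left(\left(-1\right) 51 + \left(76 \left(-10\right) + 17\right)\right) - 89378} = \frac{1}{\left(-51 + \left(-760 + 17\right)\right) - 89378} = \frac{1}{\left(-51 - 743\right) - 89378} = \frac{1}{-794 - 89378} = \frac{1}{-90172} = - \frac{1}{90172}$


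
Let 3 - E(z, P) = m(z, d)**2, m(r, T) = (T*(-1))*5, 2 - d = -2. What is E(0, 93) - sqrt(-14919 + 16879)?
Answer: -397 - 14*sqrt(10) ≈ -441.27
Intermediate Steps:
d = 4 (d = 2 - 1*(-2) = 2 + 2 = 4)
m(r, T) = -5*T (m(r, T) = -T*5 = -5*T)
E(z, P) = -397 (E(z, P) = 3 - (-5*4)**2 = 3 - 1*(-20)**2 = 3 - 1*400 = 3 - 400 = -397)
E(0, 93) - sqrt(-14919 + 16879) = -397 - sqrt(-14919 + 16879) = -397 - sqrt(1960) = -397 - 14*sqrt(10)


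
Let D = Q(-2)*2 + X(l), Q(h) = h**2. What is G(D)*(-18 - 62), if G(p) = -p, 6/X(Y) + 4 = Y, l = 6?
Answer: 880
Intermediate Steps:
X(Y) = 6/(-4 + Y)
D = 11 (D = (-2)**2*2 + 6/(-4 + 6) = 4*2 + 6/2 = 8 + 6*(1/2) = 8 + 3 = 11)
G(D)*(-18 - 62) = (-1*11)*(-18 - 62) = -11*(-80) = 880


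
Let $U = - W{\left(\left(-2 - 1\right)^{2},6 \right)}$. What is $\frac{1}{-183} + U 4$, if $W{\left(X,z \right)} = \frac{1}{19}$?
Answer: $- \frac{751}{3477} \approx -0.21599$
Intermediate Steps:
$W{\left(X,z \right)} = \frac{1}{19}$
$U = - \frac{1}{19}$ ($U = \left(-1\right) \frac{1}{19} = - \frac{1}{19} \approx -0.052632$)
$\frac{1}{-183} + U 4 = \frac{1}{-183} - \frac{4}{19} = - \frac{1}{183} - \frac{4}{19} = - \frac{751}{3477}$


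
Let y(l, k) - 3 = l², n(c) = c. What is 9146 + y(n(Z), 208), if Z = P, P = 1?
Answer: 9150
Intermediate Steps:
Z = 1
y(l, k) = 3 + l²
9146 + y(n(Z), 208) = 9146 + (3 + 1²) = 9146 + (3 + 1) = 9146 + 4 = 9150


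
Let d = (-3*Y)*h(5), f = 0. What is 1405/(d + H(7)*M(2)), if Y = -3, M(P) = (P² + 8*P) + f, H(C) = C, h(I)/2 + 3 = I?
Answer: 1405/176 ≈ 7.9830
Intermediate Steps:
h(I) = -6 + 2*I
M(P) = P² + 8*P (M(P) = (P² + 8*P) + 0 = P² + 8*P)
d = 36 (d = (-3*(-3))*(-6 + 2*5) = 9*(-6 + 10) = 9*4 = 36)
1405/(d + H(7)*M(2)) = 1405/(36 + 7*(2*(8 + 2))) = 1405/(36 + 7*(2*10)) = 1405/(36 + 7*20) = 1405/(36 + 140) = 1405/176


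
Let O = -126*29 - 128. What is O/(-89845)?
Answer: 3782/89845 ≈ 0.042095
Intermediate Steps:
O = -3782 (O = -3654 - 128 = -3782)
O/(-89845) = -3782/(-89845) = -3782*(-1/89845) = 3782/89845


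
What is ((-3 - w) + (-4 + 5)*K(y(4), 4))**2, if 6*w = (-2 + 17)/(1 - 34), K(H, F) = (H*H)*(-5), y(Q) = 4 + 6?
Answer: 1101775249/4356 ≈ 2.5293e+5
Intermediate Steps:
y(Q) = 10
K(H, F) = -5*H**2 (K(H, F) = H**2*(-5) = -5*H**2)
w = -5/66 (w = ((-2 + 17)/(1 - 34))/6 = (15/(-33))/6 = (15*(-1/33))/6 = (1/6)*(-5/11) = -5/66 ≈ -0.075758)
((-3 - w) + (-4 + 5)*K(y(4), 4))**2 = ((-3 - 1*(-5/66)) + (-4 + 5)*(-5*10**2))**2 = ((-3 + 5/66) + 1*(-5*100))**2 = (-193/66 + 1*(-500))**2 = (-193/66 - 500)**2 = (-33193/66)**2 = 1101775249/4356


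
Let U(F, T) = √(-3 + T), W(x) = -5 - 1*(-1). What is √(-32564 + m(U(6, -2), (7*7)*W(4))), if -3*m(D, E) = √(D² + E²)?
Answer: √(-293076 - 3*√38411)/3 ≈ 180.64*I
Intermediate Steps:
W(x) = -4 (W(x) = -5 + 1 = -4)
m(D, E) = -√(D² + E²)/3
√(-32564 + m(U(6, -2), (7*7)*W(4))) = √(-32564 - √((√(-3 - 2))² + ((7*7)*(-4))²)/3) = √(-32564 - √((√(-5))² + (49*(-4))²)/3) = √(-32564 - √((I*√5)² + (-196)²)/3) = √(-32564 - √(-5 + 38416)/3) = √(-32564 - √38411/3)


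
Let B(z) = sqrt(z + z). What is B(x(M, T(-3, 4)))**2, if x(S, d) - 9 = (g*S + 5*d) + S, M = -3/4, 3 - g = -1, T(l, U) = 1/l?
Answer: 43/6 ≈ 7.1667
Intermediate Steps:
T(l, U) = 1/l
g = 4 (g = 3 - 1*(-1) = 3 + 1 = 4)
M = -3/4 (M = -3*1/4 = -3/4 ≈ -0.75000)
x(S, d) = 9 + 5*S + 5*d (x(S, d) = 9 + ((4*S + 5*d) + S) = 9 + (5*S + 5*d) = 9 + 5*S + 5*d)
B(z) = sqrt(2)*sqrt(z) (B(z) = sqrt(2*z) = sqrt(2)*sqrt(z))
B(x(M, T(-3, 4)))**2 = (sqrt(2)*sqrt(9 + 5*(-3/4) + 5/(-3)))**2 = (sqrt(2)*sqrt(9 - 15/4 + 5*(-1/3)))**2 = (sqrt(2)*sqrt(9 - 15/4 - 5/3))**2 = (sqrt(2)*sqrt(43/12))**2 = (sqrt(2)*(sqrt(129)/6))**2 = (sqrt(258)/6)**2 = 43/6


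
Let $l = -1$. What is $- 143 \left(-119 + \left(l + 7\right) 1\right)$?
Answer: $16159$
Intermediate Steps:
$- 143 \left(-119 + \left(l + 7\right) 1\right) = - 143 \left(-119 + \left(-1 + 7\right) 1\right) = - 143 \left(-119 + 6 \cdot 1\right) = - 143 \left(-119 + 6\right) = \left(-143\right) \left(-113\right) = 16159$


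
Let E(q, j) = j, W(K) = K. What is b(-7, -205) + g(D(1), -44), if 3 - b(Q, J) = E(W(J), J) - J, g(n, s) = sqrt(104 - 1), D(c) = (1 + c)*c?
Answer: 3 + sqrt(103) ≈ 13.149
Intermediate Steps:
D(c) = c*(1 + c)
g(n, s) = sqrt(103)
b(Q, J) = 3 (b(Q, J) = 3 - (J - J) = 3 - 1*0 = 3 + 0 = 3)
b(-7, -205) + g(D(1), -44) = 3 + sqrt(103)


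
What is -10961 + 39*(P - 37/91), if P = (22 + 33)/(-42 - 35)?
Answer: -77033/7 ≈ -11005.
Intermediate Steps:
P = -5/7 (P = 55/(-77) = 55*(-1/77) = -5/7 ≈ -0.71429)
-10961 + 39*(P - 37/91) = -10961 + 39*(-5/7 - 37/91) = -10961 + 39*(-102/91) = -10961 - 306/7 = -77033/7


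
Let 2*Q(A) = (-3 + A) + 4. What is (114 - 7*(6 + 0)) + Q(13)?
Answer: 79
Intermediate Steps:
Q(A) = 1/2 + A/2 (Q(A) = ((-3 + A) + 4)/2 = (1 + A)/2 = 1/2 + A/2)
(114 - 7*(6 + 0)) + Q(13) = (114 - 7*(6 + 0)) + (1/2 + (1/2)*13) = (114 - 7*6) + (1/2 + 13/2) = (114 - 42) + 7 = 72 + 7 = 79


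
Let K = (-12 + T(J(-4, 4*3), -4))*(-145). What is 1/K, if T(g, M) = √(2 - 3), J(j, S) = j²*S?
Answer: 12/21025 + I/21025 ≈ 0.00057075 + 4.7562e-5*I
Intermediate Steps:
J(j, S) = S*j²
T(g, M) = I (T(g, M) = √(-1) = I)
K = 1740 - 145*I (K = (-12 + I)*(-145) = 1740 - 145*I ≈ 1740.0 - 145.0*I)
1/K = 1/(1740 - 145*I) = (1740 + 145*I)/3048625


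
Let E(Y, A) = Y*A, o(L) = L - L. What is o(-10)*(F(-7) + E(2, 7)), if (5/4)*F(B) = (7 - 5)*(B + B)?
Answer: 0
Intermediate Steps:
o(L) = 0
F(B) = 16*B/5 (F(B) = 4*((7 - 5)*(B + B))/5 = 4*(2*(2*B))/5 = 4*(4*B)/5 = 16*B/5)
E(Y, A) = A*Y
o(-10)*(F(-7) + E(2, 7)) = 0*((16/5)*(-7) + 7*2) = 0*(-112/5 + 14) = 0*(-42/5) = 0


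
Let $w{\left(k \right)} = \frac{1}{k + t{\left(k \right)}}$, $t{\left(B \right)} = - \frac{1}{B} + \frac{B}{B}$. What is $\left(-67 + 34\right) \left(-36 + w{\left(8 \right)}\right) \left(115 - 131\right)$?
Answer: $- \frac{1345344}{71} \approx -18949.0$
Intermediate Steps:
$t{\left(B \right)} = 1 - \frac{1}{B}$ ($t{\left(B \right)} = - \frac{1}{B} + 1 = 1 - \frac{1}{B}$)
$w{\left(k \right)} = \frac{1}{k + \frac{-1 + k}{k}}$
$\left(-67 + 34\right) \left(-36 + w{\left(8 \right)}\right) \left(115 - 131\right) = \left(-67 + 34\right) \left(-36 + \frac{8}{-1 + 8 + 8^{2}}\right) \left(115 - 131\right) = - 33 \left(-36 + \frac{8}{-1 + 8 + 64}\right) \left(-16\right) = - 33 \left(-36 + \frac{8}{71}\right) \left(-16\right) = \left(-33\right) \left(- \frac{2548}{71}\right) \left(-16\right) = \frac{84084}{71} \left(-16\right) = - \frac{1345344}{71}$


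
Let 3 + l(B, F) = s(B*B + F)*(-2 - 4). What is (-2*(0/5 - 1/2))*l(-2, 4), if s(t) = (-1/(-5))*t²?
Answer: -399/5 ≈ -79.800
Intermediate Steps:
s(t) = t²/5 (s(t) = (-1*(-⅕))*t² = t²/5)
l(B, F) = -3 - 6*(F + B²)²/5 (l(B, F) = -3 + ((B*B + F)²/5)*(-2 - 4) = -3 + ((B² + F)²/5)*(-6) = -3 + ((F + B²)²/5)*(-6) = -3 - 6*(F + B²)²/5)
(-2*(0/5 - 1/2))*l(-2, 4) = (-2*(0/5 - 1/2))*(-3 - 6*(4 + (-2)²)²/5) = (-2*(0*(⅕) - 1*½))*(-3 - 6*(4 + 4)²/5) = (-2*(0 - ½))*(-3 - 6/5*8²) = (-2*(-½))*(-3 - 6/5*64) = 1*(-3 - 384/5) = 1*(-399/5) = -399/5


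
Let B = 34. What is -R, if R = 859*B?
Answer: -29206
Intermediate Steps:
R = 29206 (R = 859*34 = 29206)
-R = -1*29206 = -29206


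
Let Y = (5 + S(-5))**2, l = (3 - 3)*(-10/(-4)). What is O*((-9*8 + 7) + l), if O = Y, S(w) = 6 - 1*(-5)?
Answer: -16640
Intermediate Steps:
S(w) = 11 (S(w) = 6 + 5 = 11)
l = 0 (l = 0*(-10*(-1/4)) = 0*(5/2) = 0)
Y = 256 (Y = (5 + 11)**2 = 16**2 = 256)
O = 256
O*((-9*8 + 7) + l) = 256*((-9*8 + 7) + 0) = 256*((-72 + 7) + 0) = 256*(-65 + 0) = 256*(-65) = -16640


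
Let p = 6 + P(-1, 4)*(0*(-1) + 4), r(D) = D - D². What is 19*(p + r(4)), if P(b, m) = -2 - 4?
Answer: -570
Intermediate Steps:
P(b, m) = -6
p = -18 (p = 6 - 6*(0*(-1) + 4) = 6 - 6*(0 + 4) = 6 - 6*4 = 6 - 24 = -18)
19*(p + r(4)) = 19*(-18 + 4*(1 - 1*4)) = 19*(-18 + 4*(1 - 4)) = 19*(-18 + 4*(-3)) = 19*(-18 - 12) = 19*(-30) = -570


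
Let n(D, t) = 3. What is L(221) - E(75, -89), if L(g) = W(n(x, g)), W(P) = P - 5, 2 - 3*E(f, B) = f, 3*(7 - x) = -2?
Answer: 67/3 ≈ 22.333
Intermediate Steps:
x = 23/3 (x = 7 - ⅓*(-2) = 7 + ⅔ = 23/3 ≈ 7.6667)
E(f, B) = ⅔ - f/3
W(P) = -5 + P
L(g) = -2 (L(g) = -5 + 3 = -2)
L(221) - E(75, -89) = -2 - (⅔ - ⅓*75) = -2 - (⅔ - 25) = -2 - 1*(-73/3) = -2 + 73/3 = 67/3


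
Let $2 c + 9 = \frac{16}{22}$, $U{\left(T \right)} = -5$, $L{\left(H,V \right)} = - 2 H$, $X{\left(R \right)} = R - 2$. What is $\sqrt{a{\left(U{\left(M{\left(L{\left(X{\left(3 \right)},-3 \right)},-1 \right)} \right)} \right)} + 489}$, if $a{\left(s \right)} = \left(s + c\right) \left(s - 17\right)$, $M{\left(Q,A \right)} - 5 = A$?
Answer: $\sqrt{690} \approx 26.268$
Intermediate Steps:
$X{\left(R \right)} = -2 + R$
$M{\left(Q,A \right)} = 5 + A$
$c = - \frac{91}{22}$ ($c = - \frac{9}{2} + \frac{16 \cdot \frac{1}{22}}{2} = - \frac{9}{2} + \frac{1}{2} \cdot \frac{8}{11} = - \frac{9}{2} + \frac{4}{11} = - \frac{91}{22} \approx -4.1364$)
$a{\left(s \right)} = \left(-17 + s\right) \left(- \frac{91}{22} + s\right)$ ($a{\left(s \right)} = \left(s - \frac{91}{22}\right) \left(s - 17\right) = \left(- \frac{91}{22} + s\right) \left(-17 + s\right) = \left(-17 + s\right) \left(- \frac{91}{22} + s\right)$)
$\sqrt{a{\left(U{\left(M{\left(L{\left(X{\left(3 \right)},-3 \right)},-1 \right)} \right)} \right)} + 489} = \sqrt{\left(\frac{1547}{22} + \left(-5\right)^{2} - - \frac{2325}{22}\right) + 489} = \sqrt{\left(\frac{1547}{22} + 25 + \frac{2325}{22}\right) + 489} = \sqrt{201 + 489} = \sqrt{690}$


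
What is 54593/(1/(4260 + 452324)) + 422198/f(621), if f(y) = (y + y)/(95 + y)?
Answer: 15479377430636/621 ≈ 2.4927e+10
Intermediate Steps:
f(y) = 2*y/(95 + y) (f(y) = (2*y)/(95 + y) = 2*y/(95 + y))
54593/(1/(4260 + 452324)) + 422198/f(621) = 54593/(1/(4260 + 452324)) + 422198/((2*621/(95 + 621))) = 54593/(1/456584) + 422198/((2*621/716)) = 54593/(1/456584) + 422198/((2*621*(1/716))) = 54593*456584 + 422198/(621/358) = 24926290312 + 422198*(358/621) = 24926290312 + 151146884/621 = 15479377430636/621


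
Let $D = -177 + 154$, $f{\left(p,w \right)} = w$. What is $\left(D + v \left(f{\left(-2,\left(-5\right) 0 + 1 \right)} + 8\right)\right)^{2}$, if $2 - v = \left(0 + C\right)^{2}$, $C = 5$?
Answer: $52900$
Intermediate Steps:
$v = -23$ ($v = 2 - \left(0 + 5\right)^{2} = 2 - 5^{2} = 2 - 25 = -23$)
$D = -23$
$\left(D + v \left(f{\left(-2,\left(-5\right) 0 + 1 \right)} + 8\right)\right)^{2} = \left(-23 - 23 \left(\left(\left(-5\right) 0 + 1\right) + 8\right)\right)^{2} = \left(-23 - 23 \left(\left(0 + 1\right) + 8\right)\right)^{2} = \left(-23 - 23 \left(1 + 8\right)\right)^{2} = \left(-23 - 207\right)^{2} = \left(-230\right)^{2} = 52900$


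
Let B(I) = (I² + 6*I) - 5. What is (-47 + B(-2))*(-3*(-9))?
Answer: -1620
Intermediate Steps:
B(I) = -5 + I² + 6*I
(-47 + B(-2))*(-3*(-9)) = (-47 + (-5 + (-2)² + 6*(-2)))*(-3*(-9)) = (-47 + (-5 + 4 - 12))*27 = (-47 - 13)*27 = -60*27 = -1620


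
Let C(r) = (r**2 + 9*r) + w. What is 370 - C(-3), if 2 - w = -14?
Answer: 372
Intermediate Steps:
w = 16 (w = 2 - 1*(-14) = 2 + 14 = 16)
C(r) = 16 + r**2 + 9*r (C(r) = (r**2 + 9*r) + 16 = 16 + r**2 + 9*r)
370 - C(-3) = 370 - (16 + (-3)**2 + 9*(-3)) = 370 - (16 + 9 - 27) = 370 - 1*(-2) = 370 + 2 = 372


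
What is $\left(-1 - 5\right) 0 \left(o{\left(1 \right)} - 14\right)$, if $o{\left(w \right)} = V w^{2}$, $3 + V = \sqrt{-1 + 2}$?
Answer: $0$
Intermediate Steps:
$V = -2$ ($V = -3 + \sqrt{-1 + 2} = -3 + \sqrt{1} = -3 + 1 = -2$)
$o{\left(w \right)} = - 2 w^{2}$
$\left(-1 - 5\right) 0 \left(o{\left(1 \right)} - 14\right) = \left(-1 - 5\right) 0 \left(- 2 \cdot 1^{2} - 14\right) = \left(-6\right) 0 \left(\left(-2\right) 1 - 14\right) = 0 \left(-2 - 14\right) = 0 \left(-16\right) = 0$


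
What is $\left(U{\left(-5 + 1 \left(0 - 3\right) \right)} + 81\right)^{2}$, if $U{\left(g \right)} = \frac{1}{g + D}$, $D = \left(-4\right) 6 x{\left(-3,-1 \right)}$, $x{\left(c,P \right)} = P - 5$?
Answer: $\frac{121374289}{18496} \approx 6562.2$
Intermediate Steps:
$x{\left(c,P \right)} = -5 + P$ ($x{\left(c,P \right)} = P - 5 = -5 + P$)
$D = 144$ ($D = \left(-4\right) 6 \left(-5 - 1\right) = \left(-24\right) \left(-6\right) = 144$)
$U{\left(g \right)} = \frac{1}{144 + g}$ ($U{\left(g \right)} = \frac{1}{g + 144} = \frac{1}{144 + g}$)
$\left(U{\left(-5 + 1 \left(0 - 3\right) \right)} + 81\right)^{2} = \left(\frac{1}{144 - \left(5 - \left(0 - 3\right)\right)} + 81\right)^{2} = \left(\frac{1}{144 + \left(-5 + 1 \left(-3\right)\right)} + 81\right)^{2} = \left(\frac{1}{144 - 8} + 81\right)^{2} = \left(\frac{1}{136} + 81\right)^{2} = \left(\frac{11017}{136}\right)^{2} = \frac{121374289}{18496}$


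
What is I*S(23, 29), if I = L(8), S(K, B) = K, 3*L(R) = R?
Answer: 184/3 ≈ 61.333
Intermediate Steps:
L(R) = R/3
I = 8/3 (I = (⅓)*8 = 8/3 ≈ 2.6667)
I*S(23, 29) = (8/3)*23 = 184/3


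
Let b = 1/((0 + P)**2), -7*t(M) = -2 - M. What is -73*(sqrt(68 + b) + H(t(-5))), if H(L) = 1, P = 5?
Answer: -73 - 657*sqrt(21)/5 ≈ -675.15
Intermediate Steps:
t(M) = 2/7 + M/7 (t(M) = -(-2 - M)/7 = 2/7 + M/7)
b = 1/25 (b = 1/((0 + 5)**2) = 1/(5**2) = 1/25 ≈ 0.040000)
-73*(sqrt(68 + b) + H(t(-5))) = -73*(sqrt(68 + 1/25) + 1) = -73*(sqrt(1701/25) + 1) = -73*(9*sqrt(21)/5 + 1) = -73*(1 + 9*sqrt(21)/5) = -73 - 657*sqrt(21)/5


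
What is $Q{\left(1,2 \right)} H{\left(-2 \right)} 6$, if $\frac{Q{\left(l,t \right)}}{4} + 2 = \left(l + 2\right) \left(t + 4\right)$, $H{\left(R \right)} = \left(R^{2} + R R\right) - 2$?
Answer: $2304$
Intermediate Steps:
$H{\left(R \right)} = -2 + 2 R^{2}$ ($H{\left(R \right)} = \left(R^{2} + R^{2}\right) - 2 = 2 R^{2} - 2 = -2 + 2 R^{2}$)
$Q{\left(l,t \right)} = -8 + 4 \left(2 + l\right) \left(4 + t\right)$ ($Q{\left(l,t \right)} = -8 + 4 \left(l + 2\right) \left(t + 4\right) = -8 + 4 \left(2 + l\right) \left(4 + t\right)$)
$Q{\left(1,2 \right)} H{\left(-2 \right)} 6 = \left(24 + 8 \cdot 2 + 16 \cdot 1 + 4 \cdot 1 \cdot 2\right) \left(-2 + 2 \left(-2\right)^{2}\right) 6 = \left(24 + 16 + 16 + 8\right) \left(-2 + 2 \cdot 4\right) 6 = 64 \left(-2 + 8\right) 6 = 64 \cdot 6 \cdot 6 = 384 \cdot 6 = 2304$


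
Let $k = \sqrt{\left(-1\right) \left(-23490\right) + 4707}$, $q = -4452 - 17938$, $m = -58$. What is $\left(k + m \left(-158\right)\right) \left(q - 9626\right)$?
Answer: $-293394624 - 96048 \sqrt{3133} \approx -2.9877 \cdot 10^{8}$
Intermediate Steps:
$q = -22390$
$k = 3 \sqrt{3133}$ ($k = \sqrt{23490 + 4707} = \sqrt{28197} = 3 \sqrt{3133} \approx 167.92$)
$\left(k + m \left(-158\right)\right) \left(q - 9626\right) = \left(3 \sqrt{3133} - -9164\right) \left(-22390 - 9626\right) = \left(3 \sqrt{3133} + 9164\right) \left(-32016\right) = \left(9164 + 3 \sqrt{3133}\right) \left(-32016\right) = -293394624 - 96048 \sqrt{3133}$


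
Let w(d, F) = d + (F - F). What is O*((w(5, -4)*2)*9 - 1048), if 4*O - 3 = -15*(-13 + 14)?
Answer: 2874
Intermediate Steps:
w(d, F) = d (w(d, F) = d + 0 = d)
O = -3 (O = 3/4 + (-15*(-13 + 14))/4 = 3/4 + (-15*1)/4 = 3/4 + (1/4)*(-15) = 3/4 - 15/4 = -3)
O*((w(5, -4)*2)*9 - 1048) = -3*((5*2)*9 - 1048) = -3*(10*9 - 1048) = -3*(90 - 1048) = -3*(-958) = 2874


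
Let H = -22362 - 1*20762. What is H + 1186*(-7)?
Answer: -51426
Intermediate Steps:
H = -43124 (H = -22362 - 20762 = -43124)
H + 1186*(-7) = -43124 + 1186*(-7) = -43124 - 8302 = -51426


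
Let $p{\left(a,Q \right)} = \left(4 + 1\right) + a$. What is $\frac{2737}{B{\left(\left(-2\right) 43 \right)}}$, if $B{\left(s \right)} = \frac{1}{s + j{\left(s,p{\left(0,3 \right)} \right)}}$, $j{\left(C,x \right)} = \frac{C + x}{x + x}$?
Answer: $- \frac{2575517}{10} \approx -2.5755 \cdot 10^{5}$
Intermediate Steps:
$p{\left(a,Q \right)} = 5 + a$
$j{\left(C,x \right)} = \frac{C + x}{2 x}$
$B{\left(s \right)} = \frac{1}{\frac{1}{2} + \frac{11 s}{10}}$ ($B{\left(s \right)} = \frac{1}{s + \frac{s + \left(5 + 0\right)}{2 \left(5 + 0\right)}} = \frac{1}{s + \frac{s + 5}{2 \cdot 5}} = \frac{1}{s + \frac{1}{2} \cdot \frac{1}{5} \left(5 + s\right)} = \frac{1}{s + \left(\frac{1}{2} + \frac{s}{10}\right)} = \frac{1}{\frac{1}{2} + \frac{11 s}{10}}$)
$\frac{2737}{B{\left(\left(-2\right) 43 \right)}} = \frac{2737}{10 \frac{1}{5 + 11 \left(\left(-2\right) 43\right)}} = \frac{2737}{10 \frac{1}{5 + 11 \left(-86\right)}} = \frac{2737}{10 \frac{1}{5 - 946}} = \frac{2737}{10 \frac{1}{-941}} = \frac{2737}{10 \left(- \frac{1}{941}\right)} = \frac{2737}{- \frac{10}{941}} = 2737 \left(- \frac{941}{10}\right) = - \frac{2575517}{10}$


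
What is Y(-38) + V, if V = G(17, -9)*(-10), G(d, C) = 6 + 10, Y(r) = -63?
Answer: -223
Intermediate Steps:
G(d, C) = 16
V = -160 (V = 16*(-10) = -160)
Y(-38) + V = -63 - 160 = -223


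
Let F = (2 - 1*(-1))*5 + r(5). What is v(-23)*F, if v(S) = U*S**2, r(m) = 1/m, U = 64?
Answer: 2573056/5 ≈ 5.1461e+5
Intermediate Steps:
v(S) = 64*S**2
F = 76/5 (F = (2 - 1*(-1))*5 + 1/5 = (2 + 1)*5 + 1/5 = 3*5 + 1/5 = 15 + 1/5 = 76/5 ≈ 15.200)
v(-23)*F = (64*(-23)**2)*(76/5) = (64*529)*(76/5) = 33856*(76/5) = 2573056/5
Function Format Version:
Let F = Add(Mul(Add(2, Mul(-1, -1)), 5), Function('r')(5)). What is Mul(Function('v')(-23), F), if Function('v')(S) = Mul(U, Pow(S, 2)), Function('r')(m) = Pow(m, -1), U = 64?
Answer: Rational(2573056, 5) ≈ 5.1461e+5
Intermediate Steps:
Function('v')(S) = Mul(64, Pow(S, 2))
F = Rational(76, 5) (F = Add(Mul(Add(2, Mul(-1, -1)), 5), Pow(5, -1)) = Add(Mul(Add(2, 1), 5), Rational(1, 5)) = Add(Mul(3, 5), Rational(1, 5)) = Add(15, Rational(1, 5)) = Rational(76, 5) ≈ 15.200)
Mul(Function('v')(-23), F) = Mul(Mul(64, Pow(-23, 2)), Rational(76, 5)) = Mul(Mul(64, 529), Rational(76, 5)) = Mul(33856, Rational(76, 5)) = Rational(2573056, 5)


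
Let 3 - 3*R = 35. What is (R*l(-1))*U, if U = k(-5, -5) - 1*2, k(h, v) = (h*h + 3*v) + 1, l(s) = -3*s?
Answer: -288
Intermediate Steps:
R = -32/3 (R = 1 - ⅓*35 = 1 - 35/3 = -32/3 ≈ -10.667)
k(h, v) = 1 + h² + 3*v (k(h, v) = (h² + 3*v) + 1 = 1 + h² + 3*v)
U = 9 (U = (1 + (-5)² + 3*(-5)) - 1*2 = (1 + 25 - 15) - 2 = 11 - 2 = 9)
(R*l(-1))*U = -(-32)*(-1)*9 = -32/3*3*9 = -32*9 = -288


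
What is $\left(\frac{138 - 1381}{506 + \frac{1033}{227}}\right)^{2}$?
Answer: $\frac{79614829921}{13431651025} \approx 5.9274$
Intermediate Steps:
$\left(\frac{138 - 1381}{506 + \frac{1033}{227}}\right)^{2} = \left(- \frac{1243}{506 + 1033 \cdot \frac{1}{227}}\right)^{2} = \left(- \frac{1243}{506 + \frac{1033}{227}}\right)^{2} = \left(- \frac{1243}{\frac{115895}{227}}\right)^{2} = \left(\left(-1243\right) \frac{227}{115895}\right)^{2} = \left(- \frac{282161}{115895}\right)^{2} = \frac{79614829921}{13431651025}$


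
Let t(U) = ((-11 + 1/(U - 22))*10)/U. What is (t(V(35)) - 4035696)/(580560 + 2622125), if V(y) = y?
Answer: -73449724/58288867 ≈ -1.2601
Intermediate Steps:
t(U) = (-110 + 10/(-22 + U))/U (t(U) = ((-11 + 1/(-22 + U))*10)/U = (-110 + 10/(-22 + U))/U)
(t(V(35)) - 4035696)/(580560 + 2622125) = (10*(243 - 11*35)/(35*(-22 + 35)) - 4035696)/(580560 + 2622125) = (10*(1/35)*(243 - 385)/13 - 4035696)/3202685 = (10*(1/35)*(1/13)*(-142) - 4035696)*(1/3202685) = (-284/91 - 4035696)*(1/3202685) = -367248620/91*1/3202685 = -73449724/58288867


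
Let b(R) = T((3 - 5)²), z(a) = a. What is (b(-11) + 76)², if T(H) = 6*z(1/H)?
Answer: 24025/4 ≈ 6006.3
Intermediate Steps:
T(H) = 6/H (T(H) = 6*(1/H) = 6/H)
b(R) = 3/2 (b(R) = 6/((3 - 5)²) = 6/((-2)²) = 6/4 = 6*(¼) = 3/2)
(b(-11) + 76)² = (3/2 + 76)² = (155/2)² = 24025/4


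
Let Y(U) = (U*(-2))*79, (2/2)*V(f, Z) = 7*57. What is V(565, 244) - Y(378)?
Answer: 60123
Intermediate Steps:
V(f, Z) = 399 (V(f, Z) = 7*57 = 399)
Y(U) = -158*U (Y(U) = -2*U*79 = -158*U)
V(565, 244) - Y(378) = 399 - (-158)*378 = 399 - 1*(-59724) = 399 + 59724 = 60123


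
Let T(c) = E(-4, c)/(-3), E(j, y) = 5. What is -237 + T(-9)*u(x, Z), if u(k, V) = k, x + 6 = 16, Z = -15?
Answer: -761/3 ≈ -253.67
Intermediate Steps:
x = 10 (x = -6 + 16 = 10)
T(c) = -5/3 (T(c) = 5/(-3) = 5*(-⅓) = -5/3)
-237 + T(-9)*u(x, Z) = -237 - 5/3*10 = -237 - 50/3 = -761/3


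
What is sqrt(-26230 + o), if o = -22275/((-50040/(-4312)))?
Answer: 5*I*sqrt(21755029)/139 ≈ 167.78*I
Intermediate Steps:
o = -266805/139 (o = -22275/((-50040*(-1/4312))) = -22275/6255/539 = -22275*539/6255 = -266805/139 ≈ -1919.5)
sqrt(-26230 + o) = sqrt(-26230 - 266805/139) = sqrt(-3912775/139) = 5*I*sqrt(21755029)/139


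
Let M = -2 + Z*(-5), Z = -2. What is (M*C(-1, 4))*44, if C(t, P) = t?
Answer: -352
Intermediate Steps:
M = 8 (M = -2 - 2*(-5) = -2 + 10 = 8)
(M*C(-1, 4))*44 = (8*(-1))*44 = -8*44 = -352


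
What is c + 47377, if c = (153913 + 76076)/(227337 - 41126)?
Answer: 8822348536/186211 ≈ 47378.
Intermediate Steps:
c = 229989/186211 ≈ 1.2351
c + 47377 = 229989/186211 + 47377 = 8822348536/186211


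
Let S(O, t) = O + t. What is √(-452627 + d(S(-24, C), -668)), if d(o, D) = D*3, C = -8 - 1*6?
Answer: I*√454631 ≈ 674.26*I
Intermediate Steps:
C = -14 (C = -8 - 6 = -14)
d(o, D) = 3*D
√(-452627 + d(S(-24, C), -668)) = √(-452627 + 3*(-668)) = √(-452627 - 2004) = √(-454631) = I*√454631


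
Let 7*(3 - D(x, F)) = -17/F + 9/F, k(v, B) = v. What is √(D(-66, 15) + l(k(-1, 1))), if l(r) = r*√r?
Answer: √(33915 - 11025*I)/105 ≈ 1.7764 - 0.28148*I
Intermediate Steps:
D(x, F) = 3 + 8/(7*F) (D(x, F) = 3 - (-17/F + 9/F)/7 = 3 - (-8)/(7*F) = 3 + 8/(7*F))
l(r) = r^(3/2)
√(D(-66, 15) + l(k(-1, 1))) = √((3 + (8/7)/15) + (-1)^(3/2)) = √((3 + (8/7)*(1/15)) - I) = √((3 + 8/105) - I) = √(323/105 - I)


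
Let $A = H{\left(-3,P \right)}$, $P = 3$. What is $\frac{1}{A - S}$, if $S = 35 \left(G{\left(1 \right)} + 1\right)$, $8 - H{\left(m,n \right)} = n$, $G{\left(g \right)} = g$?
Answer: $- \frac{1}{65} \approx -0.015385$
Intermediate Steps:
$H{\left(m,n \right)} = 8 - n$
$A = 5$ ($A = 8 - 3 = 5$)
$S = 70$ ($S = 35 \left(1 + 1\right) = 35 \cdot 2 = 70$)
$\frac{1}{A - S} = \frac{1}{5 - 70} = \frac{1}{-65} = - \frac{1}{65}$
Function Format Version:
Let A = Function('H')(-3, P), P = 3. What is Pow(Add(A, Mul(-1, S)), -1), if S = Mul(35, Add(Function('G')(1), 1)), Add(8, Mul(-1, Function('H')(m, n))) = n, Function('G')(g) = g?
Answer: Rational(-1, 65) ≈ -0.015385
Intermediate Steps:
Function('H')(m, n) = Add(8, Mul(-1, n))
A = 5 (A = Add(8, Mul(-1, 3)) = Add(8, -3) = 5)
S = 70 (S = Mul(35, Add(1, 1)) = Mul(35, 2) = 70)
Pow(Add(A, Mul(-1, S)), -1) = Pow(Add(5, Mul(-1, 70)), -1) = Pow(Add(5, -70), -1) = Pow(-65, -1) = Rational(-1, 65)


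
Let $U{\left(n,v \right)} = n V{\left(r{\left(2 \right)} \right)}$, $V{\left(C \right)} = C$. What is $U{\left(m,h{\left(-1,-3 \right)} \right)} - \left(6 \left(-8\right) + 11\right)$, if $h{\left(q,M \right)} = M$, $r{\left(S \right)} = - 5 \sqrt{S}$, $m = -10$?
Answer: $37 + 50 \sqrt{2} \approx 107.71$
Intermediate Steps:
$U{\left(n,v \right)} = - 5 n \sqrt{2}$ ($U{\left(n,v \right)} = n \left(- 5 \sqrt{2}\right) = - 5 n \sqrt{2}$)
$U{\left(m,h{\left(-1,-3 \right)} \right)} - \left(6 \left(-8\right) + 11\right) = \left(-5\right) \left(-10\right) \sqrt{2} - \left(6 \left(-8\right) + 11\right) = 50 \sqrt{2} - \left(-48 + 11\right) = 50 \sqrt{2} - -37 = 50 \sqrt{2} + 37 = 37 + 50 \sqrt{2}$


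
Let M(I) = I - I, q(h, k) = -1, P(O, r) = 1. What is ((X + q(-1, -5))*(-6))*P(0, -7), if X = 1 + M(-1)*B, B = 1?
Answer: 0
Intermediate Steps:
M(I) = 0
X = 1 (X = 1 + 0*1 = 1 + 0 = 1)
((X + q(-1, -5))*(-6))*P(0, -7) = ((1 - 1)*(-6))*1 = (0*(-6))*1 = 0*1 = 0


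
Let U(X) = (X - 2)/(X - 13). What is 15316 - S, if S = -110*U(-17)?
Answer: 46157/3 ≈ 15386.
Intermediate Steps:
U(X) = (-2 + X)/(-13 + X)
S = -209/3 (S = -110*(-2 - 17)/(-13 - 17) = -110*(-19)/(-30) = -(-11)*(-19)/3 = -110*19/30 = -209/3 ≈ -69.667)
15316 - S = 15316 - 1*(-209/3) = 15316 + 209/3 = 46157/3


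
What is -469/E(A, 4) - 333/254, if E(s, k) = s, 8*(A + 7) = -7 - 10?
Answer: 928699/18542 ≈ 50.086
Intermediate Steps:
A = -73/8 (A = -7 + (-7 - 10)/8 = -7 + (⅛)*(-17) = -7 - 17/8 = -73/8 ≈ -9.1250)
-469/E(A, 4) - 333/254 = -469/(-73/8) - 333/254 = -469*(-8/73) - 333*1/254 = 3752/73 - 333/254 = 928699/18542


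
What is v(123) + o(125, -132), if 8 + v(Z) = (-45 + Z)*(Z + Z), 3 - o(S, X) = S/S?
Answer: 19182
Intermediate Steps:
o(S, X) = 2 (o(S, X) = 3 - S/S = 3 - 1*1 = 3 - 1 = 2)
v(Z) = -8 + 2*Z*(-45 + Z) (v(Z) = -8 + (-45 + Z)*(Z + Z) = -8 + (-45 + Z)*(2*Z) = -8 + 2*Z*(-45 + Z))
v(123) + o(125, -132) = (-8 - 90*123 + 2*123²) + 2 = (-8 - 11070 + 2*15129) + 2 = (-8 - 11070 + 30258) + 2 = 19180 + 2 = 19182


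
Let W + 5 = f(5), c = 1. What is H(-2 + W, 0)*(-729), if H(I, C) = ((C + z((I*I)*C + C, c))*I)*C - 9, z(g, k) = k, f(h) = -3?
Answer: 6561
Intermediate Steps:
W = -8 (W = -5 - 3 = -8)
H(I, C) = -9 + C*I*(1 + C) (H(I, C) = ((C + 1)*I)*C - 9 = ((1 + C)*I)*C - 9 = (I*(1 + C))*C - 9 = C*I*(1 + C) - 9 = -9 + C*I*(1 + C))
H(-2 + W, 0)*(-729) = (-9 + 0*(-2 - 8) + (-2 - 8)*0**2)*(-729) = (-9 + 0*(-10) - 10*0)*(-729) = (-9 + 0 + 0)*(-729) = -9*(-729) = 6561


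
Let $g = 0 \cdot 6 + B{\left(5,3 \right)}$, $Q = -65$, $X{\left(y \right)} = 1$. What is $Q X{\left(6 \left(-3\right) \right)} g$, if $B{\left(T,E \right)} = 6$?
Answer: $-390$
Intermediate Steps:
$g = 6$ ($g = 0 \cdot 6 + 6 = 0 + 6 = 6$)
$Q X{\left(6 \left(-3\right) \right)} g = \left(-65\right) 1 \cdot 6 = \left(-65\right) 6 = -390$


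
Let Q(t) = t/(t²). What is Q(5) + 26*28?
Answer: 3641/5 ≈ 728.20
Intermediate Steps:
Q(t) = 1/t (Q(t) = t/t² = 1/t)
Q(5) + 26*28 = 1/5 + 26*28 = ⅕ + 728 = 3641/5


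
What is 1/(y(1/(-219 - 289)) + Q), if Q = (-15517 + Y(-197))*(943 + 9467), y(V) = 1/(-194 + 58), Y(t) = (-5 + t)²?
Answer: 136/35800323119 ≈ 3.7988e-9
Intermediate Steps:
y(V) = -1/136 (y(V) = 1/(-136) = -1/136)
Q = 263237670 (Q = (-15517 + (-5 - 197)²)*(943 + 9467) = (-15517 + (-202)²)*10410 = (-15517 + 40804)*10410 = 25287*10410 = 263237670)
1/(y(1/(-219 - 289)) + Q) = 1/(-1/136 + 263237670) = 1/(35800323119/136) = 136/35800323119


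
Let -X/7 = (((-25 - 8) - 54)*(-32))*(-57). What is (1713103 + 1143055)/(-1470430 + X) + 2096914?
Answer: 377038387519/179807 ≈ 2.0969e+6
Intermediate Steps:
X = 1110816 (X = -7*((-25 - 8) - 54)*(-32)*(-57) = -7*(-33 - 54)*(-32)*(-57) = -7*(-87*(-32))*(-57) = -19488*(-57) = -7*(-158688) = 1110816)
(1713103 + 1143055)/(-1470430 + X) + 2096914 = (1713103 + 1143055)/(-1470430 + 1110816) + 2096914 = 2856158/(-359614) + 2096914 = 2856158*(-1/359614) + 2096914 = -1428079/179807 + 2096914 = 377038387519/179807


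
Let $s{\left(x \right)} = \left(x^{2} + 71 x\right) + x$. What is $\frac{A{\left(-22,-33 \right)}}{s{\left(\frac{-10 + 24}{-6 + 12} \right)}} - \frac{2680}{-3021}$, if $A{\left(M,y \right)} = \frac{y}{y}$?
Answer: $\frac{4210669}{4715781} \approx 0.89289$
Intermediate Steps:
$A{\left(M,y \right)} = 1$
$s{\left(x \right)} = x^{2} + 72 x$
$\frac{A{\left(-22,-33 \right)}}{s{\left(\frac{-10 + 24}{-6 + 12} \right)}} - \frac{2680}{-3021} = 1 \frac{1}{\frac{-10 + 24}{-6 + 12} \left(72 + \frac{-10 + 24}{-6 + 12}\right)} - \frac{2680}{-3021} = 1 \frac{1}{\frac{14}{6} \left(72 + \frac{14}{6}\right)} - - \frac{2680}{3021} = 1 \frac{1}{14 \cdot \frac{1}{6} \left(72 + 14 \cdot \frac{1}{6}\right)} + \frac{2680}{3021} = 1 \frac{1}{\frac{7}{3} \left(72 + \frac{7}{3}\right)} + \frac{2680}{3021} = 1 \frac{1}{\frac{7}{3} \cdot \frac{223}{3}} + \frac{2680}{3021} = 1 \frac{1}{\frac{1561}{9}} + \frac{2680}{3021} = 1 \cdot \frac{9}{1561} + \frac{2680}{3021} = \frac{9}{1561} + \frac{2680}{3021} = \frac{4210669}{4715781}$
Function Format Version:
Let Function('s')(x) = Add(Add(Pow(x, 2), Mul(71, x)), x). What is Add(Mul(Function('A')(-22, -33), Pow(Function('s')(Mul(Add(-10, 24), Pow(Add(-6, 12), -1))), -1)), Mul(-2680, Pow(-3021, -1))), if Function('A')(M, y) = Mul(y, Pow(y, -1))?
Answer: Rational(4210669, 4715781) ≈ 0.89289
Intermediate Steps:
Function('A')(M, y) = 1
Function('s')(x) = Add(Pow(x, 2), Mul(72, x))
Add(Mul(Function('A')(-22, -33), Pow(Function('s')(Mul(Add(-10, 24), Pow(Add(-6, 12), -1))), -1)), Mul(-2680, Pow(-3021, -1))) = Add(Mul(1, Pow(Mul(Mul(Add(-10, 24), Pow(Add(-6, 12), -1)), Add(72, Mul(Add(-10, 24), Pow(Add(-6, 12), -1)))), -1)), Mul(-2680, Pow(-3021, -1))) = Add(Mul(1, Pow(Mul(Mul(14, Pow(6, -1)), Add(72, Mul(14, Pow(6, -1)))), -1)), Mul(-2680, Rational(-1, 3021))) = Add(Mul(1, Pow(Mul(Mul(14, Rational(1, 6)), Add(72, Mul(14, Rational(1, 6)))), -1)), Rational(2680, 3021)) = Add(Mul(1, Pow(Mul(Rational(7, 3), Add(72, Rational(7, 3))), -1)), Rational(2680, 3021)) = Add(Mul(1, Pow(Mul(Rational(7, 3), Rational(223, 3)), -1)), Rational(2680, 3021)) = Add(Mul(1, Pow(Rational(1561, 9), -1)), Rational(2680, 3021)) = Add(Mul(1, Rational(9, 1561)), Rational(2680, 3021)) = Add(Rational(9, 1561), Rational(2680, 3021)) = Rational(4210669, 4715781)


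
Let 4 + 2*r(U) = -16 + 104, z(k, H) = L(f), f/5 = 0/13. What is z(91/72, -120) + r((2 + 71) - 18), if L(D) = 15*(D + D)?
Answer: 42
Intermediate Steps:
f = 0 (f = 5*(0/13) = 5*(0*(1/13)) = 5*0 = 0)
L(D) = 30*D (L(D) = 15*(2*D) = 30*D)
z(k, H) = 0 (z(k, H) = 30*0 = 0)
r(U) = 42 (r(U) = -2 + (-16 + 104)/2 = -2 + (1/2)*88 = -2 + 44 = 42)
z(91/72, -120) + r((2 + 71) - 18) = 0 + 42 = 42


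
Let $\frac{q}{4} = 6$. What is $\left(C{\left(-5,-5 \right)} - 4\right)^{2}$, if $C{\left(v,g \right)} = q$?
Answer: $400$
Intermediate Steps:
$q = 24$ ($q = 4 \cdot 6 = 24$)
$C{\left(v,g \right)} = 24$
$\left(C{\left(-5,-5 \right)} - 4\right)^{2} = \left(24 - 4\right)^{2} = 20^{2} = 400$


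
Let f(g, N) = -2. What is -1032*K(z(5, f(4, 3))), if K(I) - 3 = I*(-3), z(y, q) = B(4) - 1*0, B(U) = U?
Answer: 9288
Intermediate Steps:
z(y, q) = 4 (z(y, q) = 4 - 1*0 = 4 + 0 = 4)
K(I) = 3 - 3*I (K(I) = 3 + I*(-3) = 3 - 3*I)
-1032*K(z(5, f(4, 3))) = -1032*(3 - 3*4) = -1032*(3 - 12) = -1032*(-9) = 9288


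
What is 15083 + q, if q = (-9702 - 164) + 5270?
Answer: 10487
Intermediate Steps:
q = -4596 (q = -9866 + 5270 = -4596)
15083 + q = 15083 - 4596 = 10487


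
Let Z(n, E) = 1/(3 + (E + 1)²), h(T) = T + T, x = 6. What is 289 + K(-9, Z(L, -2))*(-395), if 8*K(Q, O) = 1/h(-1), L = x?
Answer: 5019/16 ≈ 313.69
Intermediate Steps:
L = 6
h(T) = 2*T
Z(n, E) = 1/(3 + (1 + E)²)
K(Q, O) = -1/16 (K(Q, O) = 1/(8*((2*(-1)))) = (⅛)/(-2) = (⅛)*(-½) = -1/16)
289 + K(-9, Z(L, -2))*(-395) = 289 - 1/16*(-395) = 289 + 395/16 = 5019/16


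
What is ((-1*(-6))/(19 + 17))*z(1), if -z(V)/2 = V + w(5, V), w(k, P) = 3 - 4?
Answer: 0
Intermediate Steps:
w(k, P) = -1
z(V) = 2 - 2*V (z(V) = -2*(V - 1) = -2*(-1 + V) = 2 - 2*V)
((-1*(-6))/(19 + 17))*z(1) = ((-1*(-6))/(19 + 17))*(2 - 2*1) = (6/36)*(2 - 2) = (6*(1/36))*0 = (⅙)*0 = 0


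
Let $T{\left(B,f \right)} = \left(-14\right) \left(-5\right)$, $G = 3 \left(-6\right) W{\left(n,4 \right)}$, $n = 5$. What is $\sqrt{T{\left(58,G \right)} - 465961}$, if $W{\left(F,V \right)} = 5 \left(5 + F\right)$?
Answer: $i \sqrt{465891} \approx 682.56 i$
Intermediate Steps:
$W{\left(F,V \right)} = 25 + 5 F$
$G = -900$ ($G = 3 \left(-6\right) \left(25 + 5 \cdot 5\right) = - 18 \left(25 + 25\right) = \left(-18\right) 50 = -900$)
$T{\left(B,f \right)} = 70$
$\sqrt{T{\left(58,G \right)} - 465961} = \sqrt{70 - 465961} = \sqrt{-465891} = i \sqrt{465891}$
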